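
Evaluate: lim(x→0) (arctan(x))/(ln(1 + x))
This is a 0/0 indeterminate form.

Apply L'Hôpital's rule: differentiate numerator and denominator separately.
  f(x) = atan(x)   ⇒   f'(x) = 1/(x^2 + 1)
  g(x) = ln(x + 1)   ⇒   g'(x) = 1/(x + 1)
  lim(x→0) f'(x)/g'(x) = lim(x→0) (1/(x^2 + 1))/(1/(x + 1))
  = 1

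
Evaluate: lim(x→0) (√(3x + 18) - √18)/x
This is a standard limit.

Factor or rationalize the expression:
  lim(x→0) (√(3x + 18) - √18)/x = sqrt(2)/4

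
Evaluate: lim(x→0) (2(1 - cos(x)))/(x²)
This is a 0/0 indeterminate form.

Apply L'Hôpital's rule: differentiate numerator and denominator separately.
  f(x) = 2 - 2·cos(x)   ⇒   f'(x) = 2·sin(x)
  g(x) = x^2   ⇒   g'(x) = 2·x
  lim(x→0) f'(x)/g'(x) = lim(x→0) (2·sin(x))/(2·x)
  = 1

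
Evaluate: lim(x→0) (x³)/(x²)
This is a 0/0 indeterminate form.

Apply L'Hôpital's rule: differentiate numerator and denominator separately.
  f(x) = x^3   ⇒   f'(x) = 3·x^2
  g(x) = x^2   ⇒   g'(x) = 2·x
  lim(x→0) f'(x)/g'(x) = lim(x→0) (3·x^2)/(2·x)
  = 0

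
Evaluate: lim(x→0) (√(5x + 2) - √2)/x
This is a standard limit.

Factor or rationalize the expression:
  lim(x→0) (√(5x + 2) - √2)/x = 5·sqrt(2)/4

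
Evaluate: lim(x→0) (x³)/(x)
This is a 0/0 indeterminate form.

Apply L'Hôpital's rule: differentiate numerator and denominator separately.
  f(x) = x^3   ⇒   f'(x) = 3·x^2
  g(x) = x   ⇒   g'(x) = 1
  lim(x→0) f'(x)/g'(x) = lim(x→0) (3·x^2)/(1)
  = 0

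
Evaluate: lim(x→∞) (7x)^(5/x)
This is an exponential indeterminate form.

For exponential indeterminate forms, take the natural log:
  Let L = lim(x→∞) (7x)^(5/x)
  Then ln(L) = lim(x→∞) [exponent × ln(base)]
  Evaluate using L'Hôpital or standard limits, then exponentiate.
  L = 1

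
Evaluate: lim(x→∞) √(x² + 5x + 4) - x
This is an ∞-∞ indeterminate form.

Combine fractions or rationalize to convert ∞-∞ to 0/0 form:
  lim(x→∞) √(x² + 5x + 4) - x = 5/2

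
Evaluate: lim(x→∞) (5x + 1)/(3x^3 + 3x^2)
This is an ∞/∞ indeterminate form.

Apply L'Hôpital's rule: differentiate numerator and denominator separately.
  f(x) = 5·x + 1   ⇒   f'(x) = 5
  g(x) = 3·x^3 + 3·x^2   ⇒   g'(x) = 9·x^2 + 6·x
  lim(x→∞) f'(x)/g'(x) = lim(x→∞) (5)/(9·x^2 + 6·x)
  = 0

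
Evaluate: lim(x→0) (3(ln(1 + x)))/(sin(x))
This is a 0/0 indeterminate form.

Apply L'Hôpital's rule: differentiate numerator and denominator separately.
  f(x) = 3·ln(x + 1)   ⇒   f'(x) = 3/(x + 1)
  g(x) = sin(x)   ⇒   g'(x) = cos(x)
  lim(x→0) f'(x)/g'(x) = lim(x→0) (3/(x + 1))/(cos(x))
  = 3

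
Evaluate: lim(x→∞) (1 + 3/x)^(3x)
This is an exponential indeterminate form.

For exponential indeterminate forms, take the natural log:
  Let L = lim(x→∞) (1 + 3/x)^(3x)
  Then ln(L) = lim(x→∞) [exponent × ln(base)]
  Evaluate using L'Hôpital or standard limits, then exponentiate.
  L = e^(9)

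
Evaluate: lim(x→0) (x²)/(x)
This is a 0/0 indeterminate form.

Apply L'Hôpital's rule: differentiate numerator and denominator separately.
  f(x) = x^2   ⇒   f'(x) = 2·x
  g(x) = x   ⇒   g'(x) = 1
  lim(x→0) f'(x)/g'(x) = lim(x→0) (2·x)/(1)
  = 0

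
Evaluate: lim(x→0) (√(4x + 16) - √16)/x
This is a standard limit.

Factor or rationalize the expression:
  lim(x→0) (√(4x + 16) - √16)/x = 1/2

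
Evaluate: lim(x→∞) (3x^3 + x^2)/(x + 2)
This is an ∞/∞ indeterminate form.

Apply L'Hôpital's rule: differentiate numerator and denominator separately.
  f(x) = 3·x^3 + x^2   ⇒   f'(x) = 9·x^2 + 2·x
  g(x) = x + 2   ⇒   g'(x) = 1
  lim(x→∞) f'(x)/g'(x) = lim(x→∞) (9·x^2 + 2·x)/(1)
  = ∞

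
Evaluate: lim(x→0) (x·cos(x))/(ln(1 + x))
This is a 0/0 indeterminate form.

Apply L'Hôpital's rule: differentiate numerator and denominator separately.
  f(x) = x·cos(x)   ⇒   f'(x) = -x·sin(x) + cos(x)
  g(x) = ln(x + 1)   ⇒   g'(x) = 1/(x + 1)
  lim(x→0) f'(x)/g'(x) = lim(x→0) (-x·sin(x) + cos(x))/(1/(x + 1))
  = 1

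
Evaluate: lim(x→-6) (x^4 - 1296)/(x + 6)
This is a standard limit.

Factor or rationalize the expression:
  lim(x→-6) (x^4 - 1296)/(x + 6) = -864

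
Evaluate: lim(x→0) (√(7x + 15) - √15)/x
This is a standard limit.

Factor or rationalize the expression:
  lim(x→0) (√(7x + 15) - √15)/x = 7·sqrt(15)/30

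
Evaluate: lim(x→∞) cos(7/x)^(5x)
This is an exponential indeterminate form.

For exponential indeterminate forms, take the natural log:
  Let L = lim(x→∞) cos(7/x)^(5x)
  Then ln(L) = lim(x→∞) [exponent × ln(base)]
  Evaluate using L'Hôpital or standard limits, then exponentiate.
  L = 1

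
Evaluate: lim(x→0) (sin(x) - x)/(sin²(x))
This is a 0/0 indeterminate form.

Apply L'Hôpital's rule: differentiate numerator and denominator separately.
  f(x) = -x + sin(x)   ⇒   f'(x) = cos(x) - 1
  g(x) = sin(x)^2   ⇒   g'(x) = 2·sin(x)·cos(x)
  lim(x→0) f'(x)/g'(x) = lim(x→0) (cos(x) - 1)/(2·sin(x)·cos(x))
  = 0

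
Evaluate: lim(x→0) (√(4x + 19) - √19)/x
This is a standard limit.

Factor or rationalize the expression:
  lim(x→0) (√(4x + 19) - √19)/x = 2·sqrt(19)/19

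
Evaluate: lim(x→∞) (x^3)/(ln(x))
This is an ∞/∞ indeterminate form.

Apply L'Hôpital's rule: differentiate numerator and denominator separately.
  f(x) = x^3   ⇒   f'(x) = 3·x^2
  g(x) = ln(x)   ⇒   g'(x) = 1/x
  lim(x→∞) f'(x)/g'(x) = lim(x→∞) (3·x^2)/(1/x)
  = ∞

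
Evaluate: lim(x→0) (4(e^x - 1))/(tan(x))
This is a 0/0 indeterminate form.

Apply L'Hôpital's rule: differentiate numerator and denominator separately.
  f(x) = 4·e^(x) - 4   ⇒   f'(x) = 4·e^(x)
  g(x) = tan(x)   ⇒   g'(x) = tan(x)^2 + 1
  lim(x→0) f'(x)/g'(x) = lim(x→0) (4·e^(x))/(tan(x)^2 + 1)
  = 4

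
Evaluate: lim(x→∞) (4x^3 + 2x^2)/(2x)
This is an ∞/∞ indeterminate form.

Apply L'Hôpital's rule: differentiate numerator and denominator separately.
  f(x) = 4·x^3 + 2·x^2   ⇒   f'(x) = 12·x^2 + 4·x
  g(x) = 2·x   ⇒   g'(x) = 2
  lim(x→∞) f'(x)/g'(x) = lim(x→∞) (12·x^2 + 4·x)/(2)
  = ∞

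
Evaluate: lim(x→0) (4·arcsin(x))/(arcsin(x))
This is a 0/0 indeterminate form.

Apply L'Hôpital's rule: differentiate numerator and denominator separately.
  f(x) = 4·asin(x)   ⇒   f'(x) = 4/sqrt(1 - x^2)
  g(x) = asin(x)   ⇒   g'(x) = 1/sqrt(1 - x^2)
  lim(x→0) f'(x)/g'(x) = lim(x→0) (4/sqrt(1 - x^2))/(1/sqrt(1 - x^2))
  = 4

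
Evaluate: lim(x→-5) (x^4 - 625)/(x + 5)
This is a standard limit.

Factor or rationalize the expression:
  lim(x→-5) (x^4 - 625)/(x + 5) = -500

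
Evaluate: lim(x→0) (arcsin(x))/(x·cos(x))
This is a 0/0 indeterminate form.

Apply L'Hôpital's rule: differentiate numerator and denominator separately.
  f(x) = asin(x)   ⇒   f'(x) = 1/sqrt(1 - x^2)
  g(x) = x·cos(x)   ⇒   g'(x) = -x·sin(x) + cos(x)
  lim(x→0) f'(x)/g'(x) = lim(x→0) (1/sqrt(1 - x^2))/(-x·sin(x) + cos(x))
  = 1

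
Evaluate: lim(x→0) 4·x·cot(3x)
This is a 0·∞ indeterminate form.

Rewrite 0·∞ as a quotient (0/0 or ∞/∞ form), then apply L'Hôpital's rule:
  lim(x→0) 4·x·cot(3x) = 4/3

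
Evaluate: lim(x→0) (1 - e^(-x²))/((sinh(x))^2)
This is a 0/0 indeterminate form.

Apply L'Hôpital's rule: differentiate numerator and denominator separately.
  f(x) = 1 - e^(-x^2)   ⇒   f'(x) = 2·x·e^(-x^2)
  g(x) = sinh(x)^2   ⇒   g'(x) = 2·sinh(x)·cosh(x)
  lim(x→0) f'(x)/g'(x) = lim(x→0) (2·x·e^(-x^2))/(2·sinh(x)·cosh(x))
  = 1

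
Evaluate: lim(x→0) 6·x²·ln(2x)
This is a 0·∞ indeterminate form.

Rewrite 0·∞ as a quotient (0/0 or ∞/∞ form), then apply L'Hôpital's rule:
  lim(x→0) 6·x²·ln(2x) = 0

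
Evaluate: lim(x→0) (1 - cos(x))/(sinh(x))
This is a 0/0 indeterminate form.

Apply L'Hôpital's rule: differentiate numerator and denominator separately.
  f(x) = 1 - cos(x)   ⇒   f'(x) = sin(x)
  g(x) = sinh(x)   ⇒   g'(x) = cosh(x)
  lim(x→0) f'(x)/g'(x) = lim(x→0) (sin(x))/(cosh(x))
  = 0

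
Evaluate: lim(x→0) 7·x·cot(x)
This is a 0·∞ indeterminate form.

Rewrite 0·∞ as a quotient (0/0 or ∞/∞ form), then apply L'Hôpital's rule:
  lim(x→0) 7·x·cot(x) = 7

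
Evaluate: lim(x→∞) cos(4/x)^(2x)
This is an exponential indeterminate form.

For exponential indeterminate forms, take the natural log:
  Let L = lim(x→∞) cos(4/x)^(2x)
  Then ln(L) = lim(x→∞) [exponent × ln(base)]
  Evaluate using L'Hôpital or standard limits, then exponentiate.
  L = 1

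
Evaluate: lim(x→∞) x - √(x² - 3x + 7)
This is an ∞-∞ indeterminate form.

Combine fractions or rationalize to convert ∞-∞ to 0/0 form:
  lim(x→∞) x - √(x² - 3x + 7) = 3/2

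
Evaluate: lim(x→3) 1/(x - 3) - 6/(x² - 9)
This is an ∞-∞ indeterminate form.

Combine fractions or rationalize to convert ∞-∞ to 0/0 form:
  lim(x→3) 1/(x - 3) - 6/(x² - 9) = 1/6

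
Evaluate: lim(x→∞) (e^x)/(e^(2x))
This is an ∞/∞ indeterminate form.

Apply L'Hôpital's rule: differentiate numerator and denominator separately.
  f(x) = e^(x)   ⇒   f'(x) = e^(x)
  g(x) = e^(2·x)   ⇒   g'(x) = 2·e^(2·x)
  lim(x→∞) f'(x)/g'(x) = lim(x→∞) (e^(x))/(2·e^(2·x))
  = 0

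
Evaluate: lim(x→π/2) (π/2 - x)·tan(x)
This is a 0·∞ indeterminate form.

Rewrite 0·∞ as a quotient (0/0 or ∞/∞ form), then apply L'Hôpital's rule:
  lim(x→π/2) (π/2 - x)·tan(x) = 1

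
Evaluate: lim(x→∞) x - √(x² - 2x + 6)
This is an ∞-∞ indeterminate form.

Combine fractions or rationalize to convert ∞-∞ to 0/0 form:
  lim(x→∞) x - √(x² - 2x + 6) = 1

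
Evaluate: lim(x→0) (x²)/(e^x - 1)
This is a 0/0 indeterminate form.

Apply L'Hôpital's rule: differentiate numerator and denominator separately.
  f(x) = x^2   ⇒   f'(x) = 2·x
  g(x) = e^(x) - 1   ⇒   g'(x) = e^(x)
  lim(x→0) f'(x)/g'(x) = lim(x→0) (2·x)/(e^(x))
  = 0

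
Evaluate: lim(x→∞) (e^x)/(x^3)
This is an ∞/∞ indeterminate form.

Apply L'Hôpital's rule: differentiate numerator and denominator separately.
  f(x) = e^(x)   ⇒   f'(x) = e^(x)
  g(x) = x^3   ⇒   g'(x) = 3·x^2
  lim(x→∞) f'(x)/g'(x) = lim(x→∞) (e^(x))/(3·x^2)
  = ∞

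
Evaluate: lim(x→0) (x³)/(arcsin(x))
This is a 0/0 indeterminate form.

Apply L'Hôpital's rule: differentiate numerator and denominator separately.
  f(x) = x^3   ⇒   f'(x) = 3·x^2
  g(x) = asin(x)   ⇒   g'(x) = 1/sqrt(1 - x^2)
  lim(x→0) f'(x)/g'(x) = lim(x→0) (3·x^2)/(1/sqrt(1 - x^2))
  = 0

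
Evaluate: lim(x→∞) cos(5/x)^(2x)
This is an exponential indeterminate form.

For exponential indeterminate forms, take the natural log:
  Let L = lim(x→∞) cos(5/x)^(2x)
  Then ln(L) = lim(x→∞) [exponent × ln(base)]
  Evaluate using L'Hôpital or standard limits, then exponentiate.
  L = 1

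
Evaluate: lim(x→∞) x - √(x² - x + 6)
This is an ∞-∞ indeterminate form.

Combine fractions or rationalize to convert ∞-∞ to 0/0 form:
  lim(x→∞) x - √(x² - x + 6) = 1/2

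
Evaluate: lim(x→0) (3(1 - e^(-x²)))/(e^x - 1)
This is a 0/0 indeterminate form.

Apply L'Hôpital's rule: differentiate numerator and denominator separately.
  f(x) = 3 - 3·e^(-x^2)   ⇒   f'(x) = 6·x·e^(-x^2)
  g(x) = e^(x) - 1   ⇒   g'(x) = e^(x)
  lim(x→0) f'(x)/g'(x) = lim(x→0) (6·x·e^(-x^2))/(e^(x))
  = 0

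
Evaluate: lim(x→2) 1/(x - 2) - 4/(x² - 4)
This is an ∞-∞ indeterminate form.

Combine fractions or rationalize to convert ∞-∞ to 0/0 form:
  lim(x→2) 1/(x - 2) - 4/(x² - 4) = 1/4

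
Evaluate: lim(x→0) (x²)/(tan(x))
This is a 0/0 indeterminate form.

Apply L'Hôpital's rule: differentiate numerator and denominator separately.
  f(x) = x^2   ⇒   f'(x) = 2·x
  g(x) = tan(x)   ⇒   g'(x) = tan(x)^2 + 1
  lim(x→0) f'(x)/g'(x) = lim(x→0) (2·x)/(tan(x)^2 + 1)
  = 0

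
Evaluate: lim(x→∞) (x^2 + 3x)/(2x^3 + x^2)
This is an ∞/∞ indeterminate form.

Apply L'Hôpital's rule: differentiate numerator and denominator separately.
  f(x) = x^2 + 3·x   ⇒   f'(x) = 2·x + 3
  g(x) = 2·x^3 + x^2   ⇒   g'(x) = 6·x^2 + 2·x
  lim(x→∞) f'(x)/g'(x) = lim(x→∞) (2·x + 3)/(6·x^2 + 2·x)
  = 0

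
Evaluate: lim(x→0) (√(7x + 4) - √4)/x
This is a standard limit.

Factor or rationalize the expression:
  lim(x→0) (√(7x + 4) - √4)/x = 7/4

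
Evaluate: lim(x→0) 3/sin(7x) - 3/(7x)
This is an ∞-∞ indeterminate form.

Combine fractions or rationalize to convert ∞-∞ to 0/0 form:
  lim(x→0) 3/sin(7x) - 3/(7x) = 0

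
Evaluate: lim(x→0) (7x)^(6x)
This is an exponential indeterminate form.

For exponential indeterminate forms, take the natural log:
  Let L = lim(x→0) (7x)^(6x)
  Then ln(L) = lim(x→0) [exponent × ln(base)]
  Evaluate using L'Hôpital or standard limits, then exponentiate.
  L = 1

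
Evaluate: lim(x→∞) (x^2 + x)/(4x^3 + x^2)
This is an ∞/∞ indeterminate form.

Apply L'Hôpital's rule: differentiate numerator and denominator separately.
  f(x) = x^2 + x   ⇒   f'(x) = 2·x + 1
  g(x) = 4·x^3 + x^2   ⇒   g'(x) = 12·x^2 + 2·x
  lim(x→∞) f'(x)/g'(x) = lim(x→∞) (2·x + 1)/(12·x^2 + 2·x)
  = 0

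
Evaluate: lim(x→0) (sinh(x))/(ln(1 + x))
This is a 0/0 indeterminate form.

Apply L'Hôpital's rule: differentiate numerator and denominator separately.
  f(x) = sinh(x)   ⇒   f'(x) = cosh(x)
  g(x) = ln(x + 1)   ⇒   g'(x) = 1/(x + 1)
  lim(x→0) f'(x)/g'(x) = lim(x→0) (cosh(x))/(1/(x + 1))
  = 1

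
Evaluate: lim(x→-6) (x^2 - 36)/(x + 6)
This is a standard limit.

Factor or rationalize the expression:
  lim(x→-6) (x^2 - 36)/(x + 6) = -12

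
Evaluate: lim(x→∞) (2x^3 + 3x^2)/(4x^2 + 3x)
This is an ∞/∞ indeterminate form.

Apply L'Hôpital's rule: differentiate numerator and denominator separately.
  f(x) = 2·x^3 + 3·x^2   ⇒   f'(x) = 6·x^2 + 6·x
  g(x) = 4·x^2 + 3·x   ⇒   g'(x) = 8·x + 3
  lim(x→∞) f'(x)/g'(x) = lim(x→∞) (6·x^2 + 6·x)/(8·x + 3)
  = ∞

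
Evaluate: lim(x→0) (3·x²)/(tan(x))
This is a 0/0 indeterminate form.

Apply L'Hôpital's rule: differentiate numerator and denominator separately.
  f(x) = 3·x^2   ⇒   f'(x) = 6·x
  g(x) = tan(x)   ⇒   g'(x) = tan(x)^2 + 1
  lim(x→0) f'(x)/g'(x) = lim(x→0) (6·x)/(tan(x)^2 + 1)
  = 0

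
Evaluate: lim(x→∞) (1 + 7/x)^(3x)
This is an exponential indeterminate form.

For exponential indeterminate forms, take the natural log:
  Let L = lim(x→∞) (1 + 7/x)^(3x)
  Then ln(L) = lim(x→∞) [exponent × ln(base)]
  Evaluate using L'Hôpital or standard limits, then exponentiate.
  L = e^(21)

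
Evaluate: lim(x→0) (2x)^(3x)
This is an exponential indeterminate form.

For exponential indeterminate forms, take the natural log:
  Let L = lim(x→0) (2x)^(3x)
  Then ln(L) = lim(x→0) [exponent × ln(base)]
  Evaluate using L'Hôpital or standard limits, then exponentiate.
  L = 1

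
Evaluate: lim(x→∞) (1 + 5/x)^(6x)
This is an exponential indeterminate form.

For exponential indeterminate forms, take the natural log:
  Let L = lim(x→∞) (1 + 5/x)^(6x)
  Then ln(L) = lim(x→∞) [exponent × ln(base)]
  Evaluate using L'Hôpital or standard limits, then exponentiate.
  L = e^(30)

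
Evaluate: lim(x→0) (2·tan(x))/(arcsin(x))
This is a 0/0 indeterminate form.

Apply L'Hôpital's rule: differentiate numerator and denominator separately.
  f(x) = 2·tan(x)   ⇒   f'(x) = 2·tan(x)^2 + 2
  g(x) = asin(x)   ⇒   g'(x) = 1/sqrt(1 - x^2)
  lim(x→0) f'(x)/g'(x) = lim(x→0) (2·tan(x)^2 + 2)/(1/sqrt(1 - x^2))
  = 2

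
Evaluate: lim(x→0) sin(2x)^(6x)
This is an exponential indeterminate form.

For exponential indeterminate forms, take the natural log:
  Let L = lim(x→0) sin(2x)^(6x)
  Then ln(L) = lim(x→0) [exponent × ln(base)]
  Evaluate using L'Hôpital or standard limits, then exponentiate.
  L = 1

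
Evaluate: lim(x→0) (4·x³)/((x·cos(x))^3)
This is a 0/0 indeterminate form.

Apply L'Hôpital's rule: differentiate numerator and denominator separately.
  f(x) = 4·x^3   ⇒   f'(x) = 12·x^2
  g(x) = x^3·cos(x)^3   ⇒   g'(x) = -3·x^3·sin(x)·cos(x)^2 + 3·x^2·cos(x)^3
  lim(x→0) f'(x)/g'(x) = lim(x→0) (12·x^2)/(-3·x^3·sin(x)·cos(x)^2 + 3·x^2·cos(x)^3)
  = 4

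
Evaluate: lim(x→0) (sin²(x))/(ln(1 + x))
This is a 0/0 indeterminate form.

Apply L'Hôpital's rule: differentiate numerator and denominator separately.
  f(x) = sin(x)^2   ⇒   f'(x) = 2·sin(x)·cos(x)
  g(x) = ln(x + 1)   ⇒   g'(x) = 1/(x + 1)
  lim(x→0) f'(x)/g'(x) = lim(x→0) (2·sin(x)·cos(x))/(1/(x + 1))
  = 0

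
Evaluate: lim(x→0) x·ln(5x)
This is a 0·∞ indeterminate form.

Rewrite 0·∞ as a quotient (0/0 or ∞/∞ form), then apply L'Hôpital's rule:
  lim(x→0) x·ln(5x) = 0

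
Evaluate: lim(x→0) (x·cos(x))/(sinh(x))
This is a 0/0 indeterminate form.

Apply L'Hôpital's rule: differentiate numerator and denominator separately.
  f(x) = x·cos(x)   ⇒   f'(x) = -x·sin(x) + cos(x)
  g(x) = sinh(x)   ⇒   g'(x) = cosh(x)
  lim(x→0) f'(x)/g'(x) = lim(x→0) (-x·sin(x) + cos(x))/(cosh(x))
  = 1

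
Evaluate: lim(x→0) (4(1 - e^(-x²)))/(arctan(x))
This is a 0/0 indeterminate form.

Apply L'Hôpital's rule: differentiate numerator and denominator separately.
  f(x) = 4 - 4·e^(-x^2)   ⇒   f'(x) = 8·x·e^(-x^2)
  g(x) = atan(x)   ⇒   g'(x) = 1/(x^2 + 1)
  lim(x→0) f'(x)/g'(x) = lim(x→0) (8·x·e^(-x^2))/(1/(x^2 + 1))
  = 0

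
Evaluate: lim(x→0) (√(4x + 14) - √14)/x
This is a standard limit.

Factor or rationalize the expression:
  lim(x→0) (√(4x + 14) - √14)/x = sqrt(14)/7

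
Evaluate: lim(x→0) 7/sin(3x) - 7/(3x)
This is an ∞-∞ indeterminate form.

Combine fractions or rationalize to convert ∞-∞ to 0/0 form:
  lim(x→0) 7/sin(3x) - 7/(3x) = 0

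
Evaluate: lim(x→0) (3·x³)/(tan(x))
This is a 0/0 indeterminate form.

Apply L'Hôpital's rule: differentiate numerator and denominator separately.
  f(x) = 3·x^3   ⇒   f'(x) = 9·x^2
  g(x) = tan(x)   ⇒   g'(x) = tan(x)^2 + 1
  lim(x→0) f'(x)/g'(x) = lim(x→0) (9·x^2)/(tan(x)^2 + 1)
  = 0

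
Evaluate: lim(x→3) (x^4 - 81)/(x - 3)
This is a standard limit.

Factor or rationalize the expression:
  lim(x→3) (x^4 - 81)/(x - 3) = 108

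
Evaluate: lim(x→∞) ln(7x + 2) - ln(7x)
This is an ∞-∞ indeterminate form.

Combine fractions or rationalize to convert ∞-∞ to 0/0 form:
  lim(x→∞) ln(7x + 2) - ln(7x) = 0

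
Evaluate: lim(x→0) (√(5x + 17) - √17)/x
This is a standard limit.

Factor or rationalize the expression:
  lim(x→0) (√(5x + 17) - √17)/x = 5·sqrt(17)/34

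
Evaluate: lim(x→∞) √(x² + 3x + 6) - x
This is an ∞-∞ indeterminate form.

Combine fractions or rationalize to convert ∞-∞ to 0/0 form:
  lim(x→∞) √(x² + 3x + 6) - x = 3/2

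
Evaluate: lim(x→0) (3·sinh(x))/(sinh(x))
This is a 0/0 indeterminate form.

Apply L'Hôpital's rule: differentiate numerator and denominator separately.
  f(x) = 3·sinh(x)   ⇒   f'(x) = 3·cosh(x)
  g(x) = sinh(x)   ⇒   g'(x) = cosh(x)
  lim(x→0) f'(x)/g'(x) = lim(x→0) (3·cosh(x))/(cosh(x))
  = 3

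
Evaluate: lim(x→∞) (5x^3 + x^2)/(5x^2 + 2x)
This is an ∞/∞ indeterminate form.

Apply L'Hôpital's rule: differentiate numerator and denominator separately.
  f(x) = 5·x^3 + x^2   ⇒   f'(x) = 15·x^2 + 2·x
  g(x) = 5·x^2 + 2·x   ⇒   g'(x) = 10·x + 2
  lim(x→∞) f'(x)/g'(x) = lim(x→∞) (15·x^2 + 2·x)/(10·x + 2)
  = ∞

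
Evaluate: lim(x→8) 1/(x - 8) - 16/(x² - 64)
This is an ∞-∞ indeterminate form.

Combine fractions or rationalize to convert ∞-∞ to 0/0 form:
  lim(x→8) 1/(x - 8) - 16/(x² - 64) = 1/16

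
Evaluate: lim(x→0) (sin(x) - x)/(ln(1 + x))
This is a 0/0 indeterminate form.

Apply L'Hôpital's rule: differentiate numerator and denominator separately.
  f(x) = -x + sin(x)   ⇒   f'(x) = cos(x) - 1
  g(x) = ln(x + 1)   ⇒   g'(x) = 1/(x + 1)
  lim(x→0) f'(x)/g'(x) = lim(x→0) (cos(x) - 1)/(1/(x + 1))
  = 0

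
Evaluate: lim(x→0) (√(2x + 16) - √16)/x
This is a standard limit.

Factor or rationalize the expression:
  lim(x→0) (√(2x + 16) - √16)/x = 1/4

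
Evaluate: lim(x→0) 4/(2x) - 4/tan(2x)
This is an ∞-∞ indeterminate form.

Combine fractions or rationalize to convert ∞-∞ to 0/0 form:
  lim(x→0) 4/(2x) - 4/tan(2x) = 0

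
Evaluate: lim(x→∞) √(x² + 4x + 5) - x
This is an ∞-∞ indeterminate form.

Combine fractions or rationalize to convert ∞-∞ to 0/0 form:
  lim(x→∞) √(x² + 4x + 5) - x = 2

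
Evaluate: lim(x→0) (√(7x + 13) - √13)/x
This is a standard limit.

Factor or rationalize the expression:
  lim(x→0) (√(7x + 13) - √13)/x = 7·sqrt(13)/26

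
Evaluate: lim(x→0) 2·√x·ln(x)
This is a 0·∞ indeterminate form.

Rewrite 0·∞ as a quotient (0/0 or ∞/∞ form), then apply L'Hôpital's rule:
  lim(x→0) 2·√x·ln(x) = 0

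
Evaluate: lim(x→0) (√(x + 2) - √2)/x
This is a standard limit.

Factor or rationalize the expression:
  lim(x→0) (√(x + 2) - √2)/x = sqrt(2)/4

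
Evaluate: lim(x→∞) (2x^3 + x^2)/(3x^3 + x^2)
This is an ∞/∞ indeterminate form.

Apply L'Hôpital's rule: differentiate numerator and denominator separately.
  f(x) = 2·x^3 + x^2   ⇒   f'(x) = 6·x^2 + 2·x
  g(x) = 3·x^3 + x^2   ⇒   g'(x) = 9·x^2 + 2·x
  lim(x→∞) f'(x)/g'(x) = lim(x→∞) (6·x^2 + 2·x)/(9·x^2 + 2·x)
  = 2/3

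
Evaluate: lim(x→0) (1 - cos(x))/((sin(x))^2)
This is a 0/0 indeterminate form.

Apply L'Hôpital's rule: differentiate numerator and denominator separately.
  f(x) = 1 - cos(x)   ⇒   f'(x) = sin(x)
  g(x) = sin(x)^2   ⇒   g'(x) = 2·sin(x)·cos(x)
  lim(x→0) f'(x)/g'(x) = lim(x→0) (sin(x))/(2·sin(x)·cos(x))
  = 1/2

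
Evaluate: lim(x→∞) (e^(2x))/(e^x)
This is an ∞/∞ indeterminate form.

Apply L'Hôpital's rule: differentiate numerator and denominator separately.
  f(x) = e^(2·x)   ⇒   f'(x) = 2·e^(2·x)
  g(x) = e^(x)   ⇒   g'(x) = e^(x)
  lim(x→∞) f'(x)/g'(x) = lim(x→∞) (2·e^(2·x))/(e^(x))
  = ∞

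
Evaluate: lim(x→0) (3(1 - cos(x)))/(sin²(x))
This is a 0/0 indeterminate form.

Apply L'Hôpital's rule: differentiate numerator and denominator separately.
  f(x) = 3 - 3·cos(x)   ⇒   f'(x) = 3·sin(x)
  g(x) = sin(x)^2   ⇒   g'(x) = 2·sin(x)·cos(x)
  lim(x→0) f'(x)/g'(x) = lim(x→0) (3·sin(x))/(2·sin(x)·cos(x))
  = 3/2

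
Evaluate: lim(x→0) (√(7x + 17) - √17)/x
This is a standard limit.

Factor or rationalize the expression:
  lim(x→0) (√(7x + 17) - √17)/x = 7·sqrt(17)/34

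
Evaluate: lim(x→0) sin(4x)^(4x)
This is an exponential indeterminate form.

For exponential indeterminate forms, take the natural log:
  Let L = lim(x→0) sin(4x)^(4x)
  Then ln(L) = lim(x→0) [exponent × ln(base)]
  Evaluate using L'Hôpital or standard limits, then exponentiate.
  L = 1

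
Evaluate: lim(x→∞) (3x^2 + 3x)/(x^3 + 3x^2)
This is an ∞/∞ indeterminate form.

Apply L'Hôpital's rule: differentiate numerator and denominator separately.
  f(x) = 3·x^2 + 3·x   ⇒   f'(x) = 6·x + 3
  g(x) = x^3 + 3·x^2   ⇒   g'(x) = 3·x^2 + 6·x
  lim(x→∞) f'(x)/g'(x) = lim(x→∞) (6·x + 3)/(3·x^2 + 6·x)
  = 0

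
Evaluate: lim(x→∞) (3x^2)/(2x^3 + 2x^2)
This is an ∞/∞ indeterminate form.

Apply L'Hôpital's rule: differentiate numerator and denominator separately.
  f(x) = 3·x^2   ⇒   f'(x) = 6·x
  g(x) = 2·x^3 + 2·x^2   ⇒   g'(x) = 6·x^2 + 4·x
  lim(x→∞) f'(x)/g'(x) = lim(x→∞) (6·x)/(6·x^2 + 4·x)
  = 0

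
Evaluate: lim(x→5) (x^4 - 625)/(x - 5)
This is a standard limit.

Factor or rationalize the expression:
  lim(x→5) (x^4 - 625)/(x - 5) = 500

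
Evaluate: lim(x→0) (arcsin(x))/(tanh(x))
This is a 0/0 indeterminate form.

Apply L'Hôpital's rule: differentiate numerator and denominator separately.
  f(x) = asin(x)   ⇒   f'(x) = 1/sqrt(1 - x^2)
  g(x) = tanh(x)   ⇒   g'(x) = 1 - tanh(x)^2
  lim(x→0) f'(x)/g'(x) = lim(x→0) (1/sqrt(1 - x^2))/(1 - tanh(x)^2)
  = 1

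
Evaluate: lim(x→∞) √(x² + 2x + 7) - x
This is an ∞-∞ indeterminate form.

Combine fractions or rationalize to convert ∞-∞ to 0/0 form:
  lim(x→∞) √(x² + 2x + 7) - x = 1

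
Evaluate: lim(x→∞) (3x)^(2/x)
This is an exponential indeterminate form.

For exponential indeterminate forms, take the natural log:
  Let L = lim(x→∞) (3x)^(2/x)
  Then ln(L) = lim(x→∞) [exponent × ln(base)]
  Evaluate using L'Hôpital or standard limits, then exponentiate.
  L = 1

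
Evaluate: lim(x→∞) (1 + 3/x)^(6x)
This is an exponential indeterminate form.

For exponential indeterminate forms, take the natural log:
  Let L = lim(x→∞) (1 + 3/x)^(6x)
  Then ln(L) = lim(x→∞) [exponent × ln(base)]
  Evaluate using L'Hôpital or standard limits, then exponentiate.
  L = e^(18)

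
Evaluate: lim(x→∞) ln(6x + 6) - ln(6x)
This is an ∞-∞ indeterminate form.

Combine fractions or rationalize to convert ∞-∞ to 0/0 form:
  lim(x→∞) ln(6x + 6) - ln(6x) = 0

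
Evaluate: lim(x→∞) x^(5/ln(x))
This is an exponential indeterminate form.

For exponential indeterminate forms, take the natural log:
  Let L = lim(x→∞) x^(5/ln(x))
  Then ln(L) = lim(x→∞) [exponent × ln(base)]
  Evaluate using L'Hôpital or standard limits, then exponentiate.
  L = e^(5)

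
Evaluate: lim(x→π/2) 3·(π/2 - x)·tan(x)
This is a 0·∞ indeterminate form.

Rewrite 0·∞ as a quotient (0/0 or ∞/∞ form), then apply L'Hôpital's rule:
  lim(x→π/2) 3·(π/2 - x)·tan(x) = 3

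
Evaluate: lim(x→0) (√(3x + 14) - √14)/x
This is a standard limit.

Factor or rationalize the expression:
  lim(x→0) (√(3x + 14) - √14)/x = 3·sqrt(14)/28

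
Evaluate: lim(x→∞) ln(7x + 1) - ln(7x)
This is an ∞-∞ indeterminate form.

Combine fractions or rationalize to convert ∞-∞ to 0/0 form:
  lim(x→∞) ln(7x + 1) - ln(7x) = 0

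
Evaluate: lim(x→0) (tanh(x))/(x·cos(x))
This is a 0/0 indeterminate form.

Apply L'Hôpital's rule: differentiate numerator and denominator separately.
  f(x) = tanh(x)   ⇒   f'(x) = 1 - tanh(x)^2
  g(x) = x·cos(x)   ⇒   g'(x) = -x·sin(x) + cos(x)
  lim(x→0) f'(x)/g'(x) = lim(x→0) (1 - tanh(x)^2)/(-x·sin(x) + cos(x))
  = 1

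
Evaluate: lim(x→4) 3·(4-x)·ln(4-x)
This is a 0·∞ indeterminate form.

Rewrite 0·∞ as a quotient (0/0 or ∞/∞ form), then apply L'Hôpital's rule:
  lim(x→4) 3·(4-x)·ln(4-x) = 0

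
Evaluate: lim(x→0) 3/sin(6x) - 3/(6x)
This is an ∞-∞ indeterminate form.

Combine fractions or rationalize to convert ∞-∞ to 0/0 form:
  lim(x→0) 3/sin(6x) - 3/(6x) = 0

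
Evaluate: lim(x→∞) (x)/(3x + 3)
This is an ∞/∞ indeterminate form.

Apply L'Hôpital's rule: differentiate numerator and denominator separately.
  f(x) = x   ⇒   f'(x) = 1
  g(x) = 3·x + 3   ⇒   g'(x) = 3
  lim(x→∞) f'(x)/g'(x) = lim(x→∞) (1)/(3)
  = 1/3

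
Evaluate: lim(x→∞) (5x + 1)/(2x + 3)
This is an ∞/∞ indeterminate form.

Apply L'Hôpital's rule: differentiate numerator and denominator separately.
  f(x) = 5·x + 1   ⇒   f'(x) = 5
  g(x) = 2·x + 3   ⇒   g'(x) = 2
  lim(x→∞) f'(x)/g'(x) = lim(x→∞) (5)/(2)
  = 5/2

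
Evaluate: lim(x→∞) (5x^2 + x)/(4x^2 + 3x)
This is an ∞/∞ indeterminate form.

Apply L'Hôpital's rule: differentiate numerator and denominator separately.
  f(x) = 5·x^2 + x   ⇒   f'(x) = 10·x + 1
  g(x) = 4·x^2 + 3·x   ⇒   g'(x) = 8·x + 3
  lim(x→∞) f'(x)/g'(x) = lim(x→∞) (10·x + 1)/(8·x + 3)
  = 5/4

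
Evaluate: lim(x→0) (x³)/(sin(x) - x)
This is a 0/0 indeterminate form.

Apply L'Hôpital's rule: differentiate numerator and denominator separately.
  f(x) = x^3   ⇒   f'(x) = 3·x^2
  g(x) = -x + sin(x)   ⇒   g'(x) = cos(x) - 1
  lim(x→0) f'(x)/g'(x) = lim(x→0) (3·x^2)/(cos(x) - 1)
  = -6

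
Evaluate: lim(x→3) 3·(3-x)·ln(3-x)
This is a 0·∞ indeterminate form.

Rewrite 0·∞ as a quotient (0/0 or ∞/∞ form), then apply L'Hôpital's rule:
  lim(x→3) 3·(3-x)·ln(3-x) = 0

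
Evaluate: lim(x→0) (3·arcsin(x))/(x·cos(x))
This is a 0/0 indeterminate form.

Apply L'Hôpital's rule: differentiate numerator and denominator separately.
  f(x) = 3·asin(x)   ⇒   f'(x) = 3/sqrt(1 - x^2)
  g(x) = x·cos(x)   ⇒   g'(x) = -x·sin(x) + cos(x)
  lim(x→0) f'(x)/g'(x) = lim(x→0) (3/sqrt(1 - x^2))/(-x·sin(x) + cos(x))
  = 3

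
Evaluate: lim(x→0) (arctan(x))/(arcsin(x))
This is a 0/0 indeterminate form.

Apply L'Hôpital's rule: differentiate numerator and denominator separately.
  f(x) = atan(x)   ⇒   f'(x) = 1/(x^2 + 1)
  g(x) = asin(x)   ⇒   g'(x) = 1/sqrt(1 - x^2)
  lim(x→0) f'(x)/g'(x) = lim(x→0) (1/(x^2 + 1))/(1/sqrt(1 - x^2))
  = 1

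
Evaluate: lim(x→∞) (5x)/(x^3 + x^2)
This is an ∞/∞ indeterminate form.

Apply L'Hôpital's rule: differentiate numerator and denominator separately.
  f(x) = 5·x   ⇒   f'(x) = 5
  g(x) = x^3 + x^2   ⇒   g'(x) = 3·x^2 + 2·x
  lim(x→∞) f'(x)/g'(x) = lim(x→∞) (5)/(3·x^2 + 2·x)
  = 0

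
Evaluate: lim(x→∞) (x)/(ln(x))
This is an ∞/∞ indeterminate form.

Apply L'Hôpital's rule: differentiate numerator and denominator separately.
  f(x) = x   ⇒   f'(x) = 1
  g(x) = ln(x)   ⇒   g'(x) = 1/x
  lim(x→∞) f'(x)/g'(x) = lim(x→∞) (1)/(1/x)
  = ∞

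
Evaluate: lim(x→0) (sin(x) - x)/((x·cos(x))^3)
This is a 0/0 indeterminate form.

Apply L'Hôpital's rule: differentiate numerator and denominator separately.
  f(x) = -x + sin(x)   ⇒   f'(x) = cos(x) - 1
  g(x) = x^3·cos(x)^3   ⇒   g'(x) = -3·x^3·sin(x)·cos(x)^2 + 3·x^2·cos(x)^3
  lim(x→0) f'(x)/g'(x) = lim(x→0) (cos(x) - 1)/(-3·x^3·sin(x)·cos(x)^2 + 3·x^2·cos(x)^3)
  = -1/6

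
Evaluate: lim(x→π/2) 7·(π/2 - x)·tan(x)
This is a 0·∞ indeterminate form.

Rewrite 0·∞ as a quotient (0/0 or ∞/∞ form), then apply L'Hôpital's rule:
  lim(x→π/2) 7·(π/2 - x)·tan(x) = 7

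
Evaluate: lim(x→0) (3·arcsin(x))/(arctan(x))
This is a 0/0 indeterminate form.

Apply L'Hôpital's rule: differentiate numerator and denominator separately.
  f(x) = 3·asin(x)   ⇒   f'(x) = 3/sqrt(1 - x^2)
  g(x) = atan(x)   ⇒   g'(x) = 1/(x^2 + 1)
  lim(x→0) f'(x)/g'(x) = lim(x→0) (3/sqrt(1 - x^2))/(1/(x^2 + 1))
  = 3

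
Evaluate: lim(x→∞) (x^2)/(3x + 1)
This is an ∞/∞ indeterminate form.

Apply L'Hôpital's rule: differentiate numerator and denominator separately.
  f(x) = x^2   ⇒   f'(x) = 2·x
  g(x) = 3·x + 1   ⇒   g'(x) = 3
  lim(x→∞) f'(x)/g'(x) = lim(x→∞) (2·x)/(3)
  = ∞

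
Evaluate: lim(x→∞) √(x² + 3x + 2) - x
This is an ∞-∞ indeterminate form.

Combine fractions or rationalize to convert ∞-∞ to 0/0 form:
  lim(x→∞) √(x² + 3x + 2) - x = 3/2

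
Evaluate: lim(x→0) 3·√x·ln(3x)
This is a 0·∞ indeterminate form.

Rewrite 0·∞ as a quotient (0/0 or ∞/∞ form), then apply L'Hôpital's rule:
  lim(x→0) 3·√x·ln(3x) = 0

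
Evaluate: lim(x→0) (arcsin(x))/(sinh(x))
This is a 0/0 indeterminate form.

Apply L'Hôpital's rule: differentiate numerator and denominator separately.
  f(x) = asin(x)   ⇒   f'(x) = 1/sqrt(1 - x^2)
  g(x) = sinh(x)   ⇒   g'(x) = cosh(x)
  lim(x→0) f'(x)/g'(x) = lim(x→0) (1/sqrt(1 - x^2))/(cosh(x))
  = 1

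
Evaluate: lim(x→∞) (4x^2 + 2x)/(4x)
This is an ∞/∞ indeterminate form.

Apply L'Hôpital's rule: differentiate numerator and denominator separately.
  f(x) = 4·x^2 + 2·x   ⇒   f'(x) = 8·x + 2
  g(x) = 4·x   ⇒   g'(x) = 4
  lim(x→∞) f'(x)/g'(x) = lim(x→∞) (8·x + 2)/(4)
  = ∞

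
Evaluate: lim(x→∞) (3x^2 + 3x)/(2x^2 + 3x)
This is an ∞/∞ indeterminate form.

Apply L'Hôpital's rule: differentiate numerator and denominator separately.
  f(x) = 3·x^2 + 3·x   ⇒   f'(x) = 6·x + 3
  g(x) = 2·x^2 + 3·x   ⇒   g'(x) = 4·x + 3
  lim(x→∞) f'(x)/g'(x) = lim(x→∞) (6·x + 3)/(4·x + 3)
  = 3/2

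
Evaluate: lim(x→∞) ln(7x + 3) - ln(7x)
This is an ∞-∞ indeterminate form.

Combine fractions or rationalize to convert ∞-∞ to 0/0 form:
  lim(x→∞) ln(7x + 3) - ln(7x) = 0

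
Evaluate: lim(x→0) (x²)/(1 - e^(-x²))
This is a 0/0 indeterminate form.

Apply L'Hôpital's rule: differentiate numerator and denominator separately.
  f(x) = x^2   ⇒   f'(x) = 2·x
  g(x) = 1 - e^(-x^2)   ⇒   g'(x) = 2·x·e^(-x^2)
  lim(x→0) f'(x)/g'(x) = lim(x→0) (2·x)/(2·x·e^(-x^2))
  = 1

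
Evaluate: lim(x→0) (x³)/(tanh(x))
This is a 0/0 indeterminate form.

Apply L'Hôpital's rule: differentiate numerator and denominator separately.
  f(x) = x^3   ⇒   f'(x) = 3·x^2
  g(x) = tanh(x)   ⇒   g'(x) = 1 - tanh(x)^2
  lim(x→0) f'(x)/g'(x) = lim(x→0) (3·x^2)/(1 - tanh(x)^2)
  = 0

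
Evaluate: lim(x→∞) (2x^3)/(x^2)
This is an ∞/∞ indeterminate form.

Apply L'Hôpital's rule: differentiate numerator and denominator separately.
  f(x) = 2·x^3   ⇒   f'(x) = 6·x^2
  g(x) = x^2   ⇒   g'(x) = 2·x
  lim(x→∞) f'(x)/g'(x) = lim(x→∞) (6·x^2)/(2·x)
  = ∞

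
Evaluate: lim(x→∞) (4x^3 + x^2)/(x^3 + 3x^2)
This is an ∞/∞ indeterminate form.

Apply L'Hôpital's rule: differentiate numerator and denominator separately.
  f(x) = 4·x^3 + x^2   ⇒   f'(x) = 12·x^2 + 2·x
  g(x) = x^3 + 3·x^2   ⇒   g'(x) = 3·x^2 + 6·x
  lim(x→∞) f'(x)/g'(x) = lim(x→∞) (12·x^2 + 2·x)/(3·x^2 + 6·x)
  = 4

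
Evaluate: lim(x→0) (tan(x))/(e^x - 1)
This is a 0/0 indeterminate form.

Apply L'Hôpital's rule: differentiate numerator and denominator separately.
  f(x) = tan(x)   ⇒   f'(x) = tan(x)^2 + 1
  g(x) = e^(x) - 1   ⇒   g'(x) = e^(x)
  lim(x→0) f'(x)/g'(x) = lim(x→0) (tan(x)^2 + 1)/(e^(x))
  = 1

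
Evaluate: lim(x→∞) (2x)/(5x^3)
This is an ∞/∞ indeterminate form.

Apply L'Hôpital's rule: differentiate numerator and denominator separately.
  f(x) = 2·x   ⇒   f'(x) = 2
  g(x) = 5·x^3   ⇒   g'(x) = 15·x^2
  lim(x→∞) f'(x)/g'(x) = lim(x→∞) (2)/(15·x^2)
  = 0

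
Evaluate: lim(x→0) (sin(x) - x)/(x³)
This is a 0/0 indeterminate form.

Apply L'Hôpital's rule: differentiate numerator and denominator separately.
  f(x) = -x + sin(x)   ⇒   f'(x) = cos(x) - 1
  g(x) = x^3   ⇒   g'(x) = 3·x^2
  lim(x→0) f'(x)/g'(x) = lim(x→0) (cos(x) - 1)/(3·x^2)
  = -1/6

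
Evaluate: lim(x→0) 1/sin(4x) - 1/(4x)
This is an ∞-∞ indeterminate form.

Combine fractions or rationalize to convert ∞-∞ to 0/0 form:
  lim(x→0) 1/sin(4x) - 1/(4x) = 0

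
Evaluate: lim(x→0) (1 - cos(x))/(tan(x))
This is a 0/0 indeterminate form.

Apply L'Hôpital's rule: differentiate numerator and denominator separately.
  f(x) = 1 - cos(x)   ⇒   f'(x) = sin(x)
  g(x) = tan(x)   ⇒   g'(x) = tan(x)^2 + 1
  lim(x→0) f'(x)/g'(x) = lim(x→0) (sin(x))/(tan(x)^2 + 1)
  = 0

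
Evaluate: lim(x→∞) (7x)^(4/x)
This is an exponential indeterminate form.

For exponential indeterminate forms, take the natural log:
  Let L = lim(x→∞) (7x)^(4/x)
  Then ln(L) = lim(x→∞) [exponent × ln(base)]
  Evaluate using L'Hôpital or standard limits, then exponentiate.
  L = 1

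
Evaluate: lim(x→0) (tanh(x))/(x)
This is a 0/0 indeterminate form.

Apply L'Hôpital's rule: differentiate numerator and denominator separately.
  f(x) = tanh(x)   ⇒   f'(x) = 1 - tanh(x)^2
  g(x) = x   ⇒   g'(x) = 1
  lim(x→0) f'(x)/g'(x) = lim(x→0) (1 - tanh(x)^2)/(1)
  = 1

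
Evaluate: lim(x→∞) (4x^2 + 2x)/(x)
This is an ∞/∞ indeterminate form.

Apply L'Hôpital's rule: differentiate numerator and denominator separately.
  f(x) = 4·x^2 + 2·x   ⇒   f'(x) = 8·x + 2
  g(x) = x   ⇒   g'(x) = 1
  lim(x→∞) f'(x)/g'(x) = lim(x→∞) (8·x + 2)/(1)
  = ∞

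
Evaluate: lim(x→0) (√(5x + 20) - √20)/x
This is a standard limit.

Factor or rationalize the expression:
  lim(x→0) (√(5x + 20) - √20)/x = sqrt(5)/4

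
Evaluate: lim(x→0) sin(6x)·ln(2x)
This is a 0·∞ indeterminate form.

Rewrite 0·∞ as a quotient (0/0 or ∞/∞ form), then apply L'Hôpital's rule:
  lim(x→0) sin(6x)·ln(2x) = 0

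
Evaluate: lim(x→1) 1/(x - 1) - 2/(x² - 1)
This is an ∞-∞ indeterminate form.

Combine fractions or rationalize to convert ∞-∞ to 0/0 form:
  lim(x→1) 1/(x - 1) - 2/(x² - 1) = 1/2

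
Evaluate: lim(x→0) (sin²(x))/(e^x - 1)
This is a 0/0 indeterminate form.

Apply L'Hôpital's rule: differentiate numerator and denominator separately.
  f(x) = sin(x)^2   ⇒   f'(x) = 2·sin(x)·cos(x)
  g(x) = e^(x) - 1   ⇒   g'(x) = e^(x)
  lim(x→0) f'(x)/g'(x) = lim(x→0) (2·sin(x)·cos(x))/(e^(x))
  = 0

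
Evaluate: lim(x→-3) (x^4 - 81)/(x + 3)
This is a standard limit.

Factor or rationalize the expression:
  lim(x→-3) (x^4 - 81)/(x + 3) = -108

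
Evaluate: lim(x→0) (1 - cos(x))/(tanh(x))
This is a 0/0 indeterminate form.

Apply L'Hôpital's rule: differentiate numerator and denominator separately.
  f(x) = 1 - cos(x)   ⇒   f'(x) = sin(x)
  g(x) = tanh(x)   ⇒   g'(x) = 1 - tanh(x)^2
  lim(x→0) f'(x)/g'(x) = lim(x→0) (sin(x))/(1 - tanh(x)^2)
  = 0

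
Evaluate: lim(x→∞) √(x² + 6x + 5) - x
This is an ∞-∞ indeterminate form.

Combine fractions or rationalize to convert ∞-∞ to 0/0 form:
  lim(x→∞) √(x² + 6x + 5) - x = 3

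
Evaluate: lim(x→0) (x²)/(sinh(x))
This is a 0/0 indeterminate form.

Apply L'Hôpital's rule: differentiate numerator and denominator separately.
  f(x) = x^2   ⇒   f'(x) = 2·x
  g(x) = sinh(x)   ⇒   g'(x) = cosh(x)
  lim(x→0) f'(x)/g'(x) = lim(x→0) (2·x)/(cosh(x))
  = 0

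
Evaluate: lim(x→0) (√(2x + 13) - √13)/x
This is a standard limit.

Factor or rationalize the expression:
  lim(x→0) (√(2x + 13) - √13)/x = sqrt(13)/13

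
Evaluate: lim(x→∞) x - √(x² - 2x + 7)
This is an ∞-∞ indeterminate form.

Combine fractions or rationalize to convert ∞-∞ to 0/0 form:
  lim(x→∞) x - √(x² - 2x + 7) = 1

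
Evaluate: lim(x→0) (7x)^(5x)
This is an exponential indeterminate form.

For exponential indeterminate forms, take the natural log:
  Let L = lim(x→0) (7x)^(5x)
  Then ln(L) = lim(x→0) [exponent × ln(base)]
  Evaluate using L'Hôpital or standard limits, then exponentiate.
  L = 1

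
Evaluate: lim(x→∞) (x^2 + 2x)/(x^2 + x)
This is an ∞/∞ indeterminate form.

Apply L'Hôpital's rule: differentiate numerator and denominator separately.
  f(x) = x^2 + 2·x   ⇒   f'(x) = 2·x + 2
  g(x) = x^2 + x   ⇒   g'(x) = 2·x + 1
  lim(x→∞) f'(x)/g'(x) = lim(x→∞) (2·x + 2)/(2·x + 1)
  = 1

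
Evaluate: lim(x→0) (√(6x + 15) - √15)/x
This is a standard limit.

Factor or rationalize the expression:
  lim(x→0) (√(6x + 15) - √15)/x = sqrt(15)/5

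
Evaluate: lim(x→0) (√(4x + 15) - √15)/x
This is a standard limit.

Factor or rationalize the expression:
  lim(x→0) (√(4x + 15) - √15)/x = 2·sqrt(15)/15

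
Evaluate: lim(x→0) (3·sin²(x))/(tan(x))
This is a 0/0 indeterminate form.

Apply L'Hôpital's rule: differentiate numerator and denominator separately.
  f(x) = 3·sin(x)^2   ⇒   f'(x) = 6·sin(x)·cos(x)
  g(x) = tan(x)   ⇒   g'(x) = tan(x)^2 + 1
  lim(x→0) f'(x)/g'(x) = lim(x→0) (6·sin(x)·cos(x))/(tan(x)^2 + 1)
  = 0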